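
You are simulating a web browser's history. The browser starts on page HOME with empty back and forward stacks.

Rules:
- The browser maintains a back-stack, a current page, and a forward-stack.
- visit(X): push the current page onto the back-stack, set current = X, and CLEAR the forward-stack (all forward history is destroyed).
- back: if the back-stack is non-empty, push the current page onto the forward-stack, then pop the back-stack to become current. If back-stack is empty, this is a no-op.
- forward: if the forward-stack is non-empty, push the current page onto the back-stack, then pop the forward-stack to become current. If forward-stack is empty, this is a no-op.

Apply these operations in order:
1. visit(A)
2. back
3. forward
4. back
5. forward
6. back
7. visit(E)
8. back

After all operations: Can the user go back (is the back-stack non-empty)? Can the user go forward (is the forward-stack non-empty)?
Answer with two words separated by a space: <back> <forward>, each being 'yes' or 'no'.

After 1 (visit(A)): cur=A back=1 fwd=0
After 2 (back): cur=HOME back=0 fwd=1
After 3 (forward): cur=A back=1 fwd=0
After 4 (back): cur=HOME back=0 fwd=1
After 5 (forward): cur=A back=1 fwd=0
After 6 (back): cur=HOME back=0 fwd=1
After 7 (visit(E)): cur=E back=1 fwd=0
After 8 (back): cur=HOME back=0 fwd=1

Answer: no yes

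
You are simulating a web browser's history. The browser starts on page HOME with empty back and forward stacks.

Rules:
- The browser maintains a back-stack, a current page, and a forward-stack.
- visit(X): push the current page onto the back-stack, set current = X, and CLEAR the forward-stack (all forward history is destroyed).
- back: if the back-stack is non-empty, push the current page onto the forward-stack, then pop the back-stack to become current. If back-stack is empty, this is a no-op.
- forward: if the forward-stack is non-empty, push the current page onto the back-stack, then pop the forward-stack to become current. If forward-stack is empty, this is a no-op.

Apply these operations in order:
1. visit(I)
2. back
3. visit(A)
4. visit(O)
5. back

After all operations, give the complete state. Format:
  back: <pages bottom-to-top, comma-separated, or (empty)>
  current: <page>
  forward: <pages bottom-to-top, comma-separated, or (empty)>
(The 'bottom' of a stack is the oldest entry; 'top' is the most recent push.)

After 1 (visit(I)): cur=I back=1 fwd=0
After 2 (back): cur=HOME back=0 fwd=1
After 3 (visit(A)): cur=A back=1 fwd=0
After 4 (visit(O)): cur=O back=2 fwd=0
After 5 (back): cur=A back=1 fwd=1

Answer: back: HOME
current: A
forward: O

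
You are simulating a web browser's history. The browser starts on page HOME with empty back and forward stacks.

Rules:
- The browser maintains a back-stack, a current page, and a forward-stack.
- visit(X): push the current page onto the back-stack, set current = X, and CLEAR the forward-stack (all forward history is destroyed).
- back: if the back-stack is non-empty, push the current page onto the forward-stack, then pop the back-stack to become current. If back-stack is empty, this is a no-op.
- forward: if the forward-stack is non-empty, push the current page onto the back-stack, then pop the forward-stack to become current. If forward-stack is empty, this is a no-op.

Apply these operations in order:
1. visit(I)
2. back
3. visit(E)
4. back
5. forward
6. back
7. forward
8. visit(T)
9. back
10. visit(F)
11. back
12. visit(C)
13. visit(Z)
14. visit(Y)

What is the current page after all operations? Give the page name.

After 1 (visit(I)): cur=I back=1 fwd=0
After 2 (back): cur=HOME back=0 fwd=1
After 3 (visit(E)): cur=E back=1 fwd=0
After 4 (back): cur=HOME back=0 fwd=1
After 5 (forward): cur=E back=1 fwd=0
After 6 (back): cur=HOME back=0 fwd=1
After 7 (forward): cur=E back=1 fwd=0
After 8 (visit(T)): cur=T back=2 fwd=0
After 9 (back): cur=E back=1 fwd=1
After 10 (visit(F)): cur=F back=2 fwd=0
After 11 (back): cur=E back=1 fwd=1
After 12 (visit(C)): cur=C back=2 fwd=0
After 13 (visit(Z)): cur=Z back=3 fwd=0
After 14 (visit(Y)): cur=Y back=4 fwd=0

Answer: Y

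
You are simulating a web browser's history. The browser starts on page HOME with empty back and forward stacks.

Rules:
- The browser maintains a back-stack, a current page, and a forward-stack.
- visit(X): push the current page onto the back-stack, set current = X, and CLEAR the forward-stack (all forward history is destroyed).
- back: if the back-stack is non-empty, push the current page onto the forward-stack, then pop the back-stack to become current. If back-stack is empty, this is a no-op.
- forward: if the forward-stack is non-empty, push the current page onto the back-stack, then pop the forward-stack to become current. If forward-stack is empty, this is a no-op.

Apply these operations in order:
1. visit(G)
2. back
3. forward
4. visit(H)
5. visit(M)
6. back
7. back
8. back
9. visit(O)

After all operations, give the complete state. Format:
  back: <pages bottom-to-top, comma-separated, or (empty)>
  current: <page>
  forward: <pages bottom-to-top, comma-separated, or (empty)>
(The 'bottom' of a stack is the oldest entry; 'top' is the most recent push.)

Answer: back: HOME
current: O
forward: (empty)

Derivation:
After 1 (visit(G)): cur=G back=1 fwd=0
After 2 (back): cur=HOME back=0 fwd=1
After 3 (forward): cur=G back=1 fwd=0
After 4 (visit(H)): cur=H back=2 fwd=0
After 5 (visit(M)): cur=M back=3 fwd=0
After 6 (back): cur=H back=2 fwd=1
After 7 (back): cur=G back=1 fwd=2
After 8 (back): cur=HOME back=0 fwd=3
After 9 (visit(O)): cur=O back=1 fwd=0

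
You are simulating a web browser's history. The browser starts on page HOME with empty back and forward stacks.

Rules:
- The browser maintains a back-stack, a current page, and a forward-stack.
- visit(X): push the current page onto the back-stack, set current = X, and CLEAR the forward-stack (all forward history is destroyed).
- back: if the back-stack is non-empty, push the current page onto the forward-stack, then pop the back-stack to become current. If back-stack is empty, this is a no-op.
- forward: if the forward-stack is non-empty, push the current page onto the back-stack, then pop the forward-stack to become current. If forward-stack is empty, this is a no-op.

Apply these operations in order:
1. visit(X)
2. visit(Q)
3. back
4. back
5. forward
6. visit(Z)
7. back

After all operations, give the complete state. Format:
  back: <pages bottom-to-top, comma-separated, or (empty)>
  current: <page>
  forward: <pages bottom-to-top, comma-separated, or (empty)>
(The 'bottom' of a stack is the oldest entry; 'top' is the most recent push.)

Answer: back: HOME
current: X
forward: Z

Derivation:
After 1 (visit(X)): cur=X back=1 fwd=0
After 2 (visit(Q)): cur=Q back=2 fwd=0
After 3 (back): cur=X back=1 fwd=1
After 4 (back): cur=HOME back=0 fwd=2
After 5 (forward): cur=X back=1 fwd=1
After 6 (visit(Z)): cur=Z back=2 fwd=0
After 7 (back): cur=X back=1 fwd=1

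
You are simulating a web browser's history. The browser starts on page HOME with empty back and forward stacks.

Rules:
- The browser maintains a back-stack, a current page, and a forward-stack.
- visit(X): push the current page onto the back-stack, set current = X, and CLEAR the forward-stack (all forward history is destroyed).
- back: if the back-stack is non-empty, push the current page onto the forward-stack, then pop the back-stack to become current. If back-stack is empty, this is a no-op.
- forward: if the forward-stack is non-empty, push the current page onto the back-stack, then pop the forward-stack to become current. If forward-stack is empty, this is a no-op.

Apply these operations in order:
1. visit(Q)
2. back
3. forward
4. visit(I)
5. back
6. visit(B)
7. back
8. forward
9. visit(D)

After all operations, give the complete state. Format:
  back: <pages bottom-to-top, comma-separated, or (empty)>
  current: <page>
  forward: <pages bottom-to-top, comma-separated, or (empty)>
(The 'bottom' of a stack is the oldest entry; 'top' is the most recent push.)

After 1 (visit(Q)): cur=Q back=1 fwd=0
After 2 (back): cur=HOME back=0 fwd=1
After 3 (forward): cur=Q back=1 fwd=0
After 4 (visit(I)): cur=I back=2 fwd=0
After 5 (back): cur=Q back=1 fwd=1
After 6 (visit(B)): cur=B back=2 fwd=0
After 7 (back): cur=Q back=1 fwd=1
After 8 (forward): cur=B back=2 fwd=0
After 9 (visit(D)): cur=D back=3 fwd=0

Answer: back: HOME,Q,B
current: D
forward: (empty)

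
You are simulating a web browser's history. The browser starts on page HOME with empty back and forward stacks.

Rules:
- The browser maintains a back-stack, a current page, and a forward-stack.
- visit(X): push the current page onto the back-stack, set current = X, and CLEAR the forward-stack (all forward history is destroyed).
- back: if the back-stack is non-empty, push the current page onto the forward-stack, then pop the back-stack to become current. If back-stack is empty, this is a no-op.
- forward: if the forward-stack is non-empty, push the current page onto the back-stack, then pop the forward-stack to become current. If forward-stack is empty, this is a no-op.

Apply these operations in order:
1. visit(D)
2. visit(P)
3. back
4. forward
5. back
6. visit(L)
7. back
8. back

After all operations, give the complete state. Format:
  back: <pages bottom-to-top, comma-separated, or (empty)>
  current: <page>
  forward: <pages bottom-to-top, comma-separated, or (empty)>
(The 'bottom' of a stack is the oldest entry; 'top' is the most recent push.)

After 1 (visit(D)): cur=D back=1 fwd=0
After 2 (visit(P)): cur=P back=2 fwd=0
After 3 (back): cur=D back=1 fwd=1
After 4 (forward): cur=P back=2 fwd=0
After 5 (back): cur=D back=1 fwd=1
After 6 (visit(L)): cur=L back=2 fwd=0
After 7 (back): cur=D back=1 fwd=1
After 8 (back): cur=HOME back=0 fwd=2

Answer: back: (empty)
current: HOME
forward: L,D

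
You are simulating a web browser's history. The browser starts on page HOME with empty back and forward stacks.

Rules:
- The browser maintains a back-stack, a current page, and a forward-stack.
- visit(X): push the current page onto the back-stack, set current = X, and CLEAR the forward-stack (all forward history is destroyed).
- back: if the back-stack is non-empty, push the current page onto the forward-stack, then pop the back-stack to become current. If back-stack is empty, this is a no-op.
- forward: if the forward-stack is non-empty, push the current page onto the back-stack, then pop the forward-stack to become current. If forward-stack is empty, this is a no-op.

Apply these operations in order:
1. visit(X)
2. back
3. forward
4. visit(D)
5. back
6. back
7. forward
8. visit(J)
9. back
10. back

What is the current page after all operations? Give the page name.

Answer: HOME

Derivation:
After 1 (visit(X)): cur=X back=1 fwd=0
After 2 (back): cur=HOME back=0 fwd=1
After 3 (forward): cur=X back=1 fwd=0
After 4 (visit(D)): cur=D back=2 fwd=0
After 5 (back): cur=X back=1 fwd=1
After 6 (back): cur=HOME back=0 fwd=2
After 7 (forward): cur=X back=1 fwd=1
After 8 (visit(J)): cur=J back=2 fwd=0
After 9 (back): cur=X back=1 fwd=1
After 10 (back): cur=HOME back=0 fwd=2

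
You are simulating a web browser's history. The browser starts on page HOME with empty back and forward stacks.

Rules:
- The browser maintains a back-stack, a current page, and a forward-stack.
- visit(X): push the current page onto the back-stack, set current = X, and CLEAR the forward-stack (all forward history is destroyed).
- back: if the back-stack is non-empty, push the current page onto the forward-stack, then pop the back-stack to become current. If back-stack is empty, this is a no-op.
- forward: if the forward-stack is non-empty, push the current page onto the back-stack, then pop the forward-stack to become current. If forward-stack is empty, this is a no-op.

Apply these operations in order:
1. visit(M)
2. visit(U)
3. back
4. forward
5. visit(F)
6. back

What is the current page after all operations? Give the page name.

After 1 (visit(M)): cur=M back=1 fwd=0
After 2 (visit(U)): cur=U back=2 fwd=0
After 3 (back): cur=M back=1 fwd=1
After 4 (forward): cur=U back=2 fwd=0
After 5 (visit(F)): cur=F back=3 fwd=0
After 6 (back): cur=U back=2 fwd=1

Answer: U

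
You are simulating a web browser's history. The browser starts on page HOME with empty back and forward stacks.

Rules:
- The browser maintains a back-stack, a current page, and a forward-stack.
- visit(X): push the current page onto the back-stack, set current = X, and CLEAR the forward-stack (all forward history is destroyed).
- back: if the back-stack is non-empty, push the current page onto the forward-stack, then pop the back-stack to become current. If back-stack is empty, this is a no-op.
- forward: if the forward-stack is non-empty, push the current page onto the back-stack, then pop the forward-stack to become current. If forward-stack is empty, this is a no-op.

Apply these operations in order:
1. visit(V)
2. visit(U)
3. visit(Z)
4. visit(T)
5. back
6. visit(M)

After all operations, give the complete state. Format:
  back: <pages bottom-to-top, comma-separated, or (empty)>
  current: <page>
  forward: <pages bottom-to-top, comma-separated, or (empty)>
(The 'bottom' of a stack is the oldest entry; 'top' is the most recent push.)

Answer: back: HOME,V,U,Z
current: M
forward: (empty)

Derivation:
After 1 (visit(V)): cur=V back=1 fwd=0
After 2 (visit(U)): cur=U back=2 fwd=0
After 3 (visit(Z)): cur=Z back=3 fwd=0
After 4 (visit(T)): cur=T back=4 fwd=0
After 5 (back): cur=Z back=3 fwd=1
After 6 (visit(M)): cur=M back=4 fwd=0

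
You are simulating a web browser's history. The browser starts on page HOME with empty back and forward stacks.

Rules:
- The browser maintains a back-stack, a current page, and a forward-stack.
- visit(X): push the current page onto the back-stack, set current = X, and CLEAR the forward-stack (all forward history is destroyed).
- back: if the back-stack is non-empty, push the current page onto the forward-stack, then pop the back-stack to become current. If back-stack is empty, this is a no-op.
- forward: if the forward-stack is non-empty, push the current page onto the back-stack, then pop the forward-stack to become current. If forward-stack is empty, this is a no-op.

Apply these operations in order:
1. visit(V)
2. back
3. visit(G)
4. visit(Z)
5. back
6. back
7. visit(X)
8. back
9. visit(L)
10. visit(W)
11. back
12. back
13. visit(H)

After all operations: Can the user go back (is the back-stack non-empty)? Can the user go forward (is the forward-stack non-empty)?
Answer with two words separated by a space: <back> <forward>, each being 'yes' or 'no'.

Answer: yes no

Derivation:
After 1 (visit(V)): cur=V back=1 fwd=0
After 2 (back): cur=HOME back=0 fwd=1
After 3 (visit(G)): cur=G back=1 fwd=0
After 4 (visit(Z)): cur=Z back=2 fwd=0
After 5 (back): cur=G back=1 fwd=1
After 6 (back): cur=HOME back=0 fwd=2
After 7 (visit(X)): cur=X back=1 fwd=0
After 8 (back): cur=HOME back=0 fwd=1
After 9 (visit(L)): cur=L back=1 fwd=0
After 10 (visit(W)): cur=W back=2 fwd=0
After 11 (back): cur=L back=1 fwd=1
After 12 (back): cur=HOME back=0 fwd=2
After 13 (visit(H)): cur=H back=1 fwd=0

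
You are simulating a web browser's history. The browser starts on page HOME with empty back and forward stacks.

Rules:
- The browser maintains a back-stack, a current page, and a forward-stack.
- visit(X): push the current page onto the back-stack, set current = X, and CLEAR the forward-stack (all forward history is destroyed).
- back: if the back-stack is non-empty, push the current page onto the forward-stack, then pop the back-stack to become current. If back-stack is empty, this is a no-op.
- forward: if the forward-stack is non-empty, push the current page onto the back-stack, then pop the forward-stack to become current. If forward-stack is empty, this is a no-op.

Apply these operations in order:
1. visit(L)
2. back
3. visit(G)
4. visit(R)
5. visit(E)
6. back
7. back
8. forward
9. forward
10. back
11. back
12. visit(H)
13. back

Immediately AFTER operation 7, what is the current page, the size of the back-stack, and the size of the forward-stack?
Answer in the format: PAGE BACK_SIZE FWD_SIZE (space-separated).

After 1 (visit(L)): cur=L back=1 fwd=0
After 2 (back): cur=HOME back=0 fwd=1
After 3 (visit(G)): cur=G back=1 fwd=0
After 4 (visit(R)): cur=R back=2 fwd=0
After 5 (visit(E)): cur=E back=3 fwd=0
After 6 (back): cur=R back=2 fwd=1
After 7 (back): cur=G back=1 fwd=2

G 1 2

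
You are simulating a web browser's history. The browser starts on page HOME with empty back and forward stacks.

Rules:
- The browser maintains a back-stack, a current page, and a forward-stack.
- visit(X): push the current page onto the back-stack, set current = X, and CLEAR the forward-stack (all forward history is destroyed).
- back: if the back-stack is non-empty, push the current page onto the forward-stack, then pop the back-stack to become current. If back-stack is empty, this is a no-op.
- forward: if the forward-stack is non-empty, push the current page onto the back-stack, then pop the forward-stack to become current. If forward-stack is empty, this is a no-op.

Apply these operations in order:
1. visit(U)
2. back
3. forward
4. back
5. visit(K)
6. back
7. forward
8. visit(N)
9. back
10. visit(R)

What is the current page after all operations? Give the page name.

Answer: R

Derivation:
After 1 (visit(U)): cur=U back=1 fwd=0
After 2 (back): cur=HOME back=0 fwd=1
After 3 (forward): cur=U back=1 fwd=0
After 4 (back): cur=HOME back=0 fwd=1
After 5 (visit(K)): cur=K back=1 fwd=0
After 6 (back): cur=HOME back=0 fwd=1
After 7 (forward): cur=K back=1 fwd=0
After 8 (visit(N)): cur=N back=2 fwd=0
After 9 (back): cur=K back=1 fwd=1
After 10 (visit(R)): cur=R back=2 fwd=0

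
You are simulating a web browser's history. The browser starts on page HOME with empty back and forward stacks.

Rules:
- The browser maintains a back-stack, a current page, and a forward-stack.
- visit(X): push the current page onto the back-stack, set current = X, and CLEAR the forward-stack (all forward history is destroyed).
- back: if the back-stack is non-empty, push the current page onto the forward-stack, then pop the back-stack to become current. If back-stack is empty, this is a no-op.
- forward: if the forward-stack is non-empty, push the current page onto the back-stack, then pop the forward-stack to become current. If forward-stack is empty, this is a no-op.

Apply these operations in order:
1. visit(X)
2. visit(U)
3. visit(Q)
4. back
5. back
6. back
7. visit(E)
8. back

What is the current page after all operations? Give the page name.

Answer: HOME

Derivation:
After 1 (visit(X)): cur=X back=1 fwd=0
After 2 (visit(U)): cur=U back=2 fwd=0
After 3 (visit(Q)): cur=Q back=3 fwd=0
After 4 (back): cur=U back=2 fwd=1
After 5 (back): cur=X back=1 fwd=2
After 6 (back): cur=HOME back=0 fwd=3
After 7 (visit(E)): cur=E back=1 fwd=0
After 8 (back): cur=HOME back=0 fwd=1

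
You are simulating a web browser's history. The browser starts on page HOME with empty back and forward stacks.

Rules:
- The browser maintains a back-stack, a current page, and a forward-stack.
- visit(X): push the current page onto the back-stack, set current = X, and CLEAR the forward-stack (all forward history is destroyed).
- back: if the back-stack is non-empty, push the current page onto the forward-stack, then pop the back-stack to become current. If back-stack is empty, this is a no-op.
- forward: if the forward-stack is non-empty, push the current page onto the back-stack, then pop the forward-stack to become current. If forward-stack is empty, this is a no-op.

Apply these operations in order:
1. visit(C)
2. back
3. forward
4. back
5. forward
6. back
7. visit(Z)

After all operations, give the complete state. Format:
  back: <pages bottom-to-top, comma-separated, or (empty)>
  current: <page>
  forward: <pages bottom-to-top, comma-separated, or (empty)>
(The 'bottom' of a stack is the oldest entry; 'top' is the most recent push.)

After 1 (visit(C)): cur=C back=1 fwd=0
After 2 (back): cur=HOME back=0 fwd=1
After 3 (forward): cur=C back=1 fwd=0
After 4 (back): cur=HOME back=0 fwd=1
After 5 (forward): cur=C back=1 fwd=0
After 6 (back): cur=HOME back=0 fwd=1
After 7 (visit(Z)): cur=Z back=1 fwd=0

Answer: back: HOME
current: Z
forward: (empty)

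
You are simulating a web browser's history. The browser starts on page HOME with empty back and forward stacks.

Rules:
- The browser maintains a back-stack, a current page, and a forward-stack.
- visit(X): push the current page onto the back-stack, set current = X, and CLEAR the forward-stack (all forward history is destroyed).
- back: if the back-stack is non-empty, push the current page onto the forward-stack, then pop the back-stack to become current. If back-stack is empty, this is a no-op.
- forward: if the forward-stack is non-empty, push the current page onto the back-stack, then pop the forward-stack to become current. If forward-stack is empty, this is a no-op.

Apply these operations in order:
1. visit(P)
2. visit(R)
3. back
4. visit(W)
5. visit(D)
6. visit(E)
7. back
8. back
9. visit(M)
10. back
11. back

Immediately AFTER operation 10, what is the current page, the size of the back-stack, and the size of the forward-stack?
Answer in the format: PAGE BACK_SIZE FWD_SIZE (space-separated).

After 1 (visit(P)): cur=P back=1 fwd=0
After 2 (visit(R)): cur=R back=2 fwd=0
After 3 (back): cur=P back=1 fwd=1
After 4 (visit(W)): cur=W back=2 fwd=0
After 5 (visit(D)): cur=D back=3 fwd=0
After 6 (visit(E)): cur=E back=4 fwd=0
After 7 (back): cur=D back=3 fwd=1
After 8 (back): cur=W back=2 fwd=2
After 9 (visit(M)): cur=M back=3 fwd=0
After 10 (back): cur=W back=2 fwd=1

W 2 1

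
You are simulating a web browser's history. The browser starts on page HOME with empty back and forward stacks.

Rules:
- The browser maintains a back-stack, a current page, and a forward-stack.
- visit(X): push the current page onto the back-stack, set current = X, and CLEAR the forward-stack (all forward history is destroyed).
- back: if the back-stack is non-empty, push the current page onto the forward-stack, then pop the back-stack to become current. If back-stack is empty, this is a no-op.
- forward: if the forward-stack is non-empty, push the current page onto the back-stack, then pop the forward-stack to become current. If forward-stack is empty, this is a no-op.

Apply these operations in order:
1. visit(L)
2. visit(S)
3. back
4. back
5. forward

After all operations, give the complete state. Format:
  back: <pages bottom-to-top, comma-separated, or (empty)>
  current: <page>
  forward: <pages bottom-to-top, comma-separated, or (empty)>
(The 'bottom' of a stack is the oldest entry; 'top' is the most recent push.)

Answer: back: HOME
current: L
forward: S

Derivation:
After 1 (visit(L)): cur=L back=1 fwd=0
After 2 (visit(S)): cur=S back=2 fwd=0
After 3 (back): cur=L back=1 fwd=1
After 4 (back): cur=HOME back=0 fwd=2
After 5 (forward): cur=L back=1 fwd=1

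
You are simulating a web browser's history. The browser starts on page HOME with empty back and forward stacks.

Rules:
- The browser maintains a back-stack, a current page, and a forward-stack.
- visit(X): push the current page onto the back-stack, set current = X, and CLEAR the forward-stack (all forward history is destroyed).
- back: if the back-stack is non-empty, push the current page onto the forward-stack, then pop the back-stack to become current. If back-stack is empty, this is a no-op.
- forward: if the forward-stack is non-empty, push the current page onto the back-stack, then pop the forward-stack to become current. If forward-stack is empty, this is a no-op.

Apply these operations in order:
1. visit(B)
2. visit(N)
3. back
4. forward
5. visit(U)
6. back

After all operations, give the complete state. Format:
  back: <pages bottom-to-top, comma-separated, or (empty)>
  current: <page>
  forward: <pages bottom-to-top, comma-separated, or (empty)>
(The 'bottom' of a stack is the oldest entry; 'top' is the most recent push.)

Answer: back: HOME,B
current: N
forward: U

Derivation:
After 1 (visit(B)): cur=B back=1 fwd=0
After 2 (visit(N)): cur=N back=2 fwd=0
After 3 (back): cur=B back=1 fwd=1
After 4 (forward): cur=N back=2 fwd=0
After 5 (visit(U)): cur=U back=3 fwd=0
After 6 (back): cur=N back=2 fwd=1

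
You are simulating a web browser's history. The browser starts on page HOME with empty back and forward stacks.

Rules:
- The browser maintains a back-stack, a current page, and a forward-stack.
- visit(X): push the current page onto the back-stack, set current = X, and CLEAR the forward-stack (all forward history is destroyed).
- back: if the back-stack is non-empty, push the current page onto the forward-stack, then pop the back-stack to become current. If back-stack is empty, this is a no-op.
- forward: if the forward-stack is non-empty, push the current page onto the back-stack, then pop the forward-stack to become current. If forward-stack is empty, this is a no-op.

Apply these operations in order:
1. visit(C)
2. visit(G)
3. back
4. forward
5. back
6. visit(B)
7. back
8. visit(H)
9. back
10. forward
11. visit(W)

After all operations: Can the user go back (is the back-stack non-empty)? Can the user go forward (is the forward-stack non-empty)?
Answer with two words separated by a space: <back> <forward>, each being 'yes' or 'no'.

Answer: yes no

Derivation:
After 1 (visit(C)): cur=C back=1 fwd=0
After 2 (visit(G)): cur=G back=2 fwd=0
After 3 (back): cur=C back=1 fwd=1
After 4 (forward): cur=G back=2 fwd=0
After 5 (back): cur=C back=1 fwd=1
After 6 (visit(B)): cur=B back=2 fwd=0
After 7 (back): cur=C back=1 fwd=1
After 8 (visit(H)): cur=H back=2 fwd=0
After 9 (back): cur=C back=1 fwd=1
After 10 (forward): cur=H back=2 fwd=0
After 11 (visit(W)): cur=W back=3 fwd=0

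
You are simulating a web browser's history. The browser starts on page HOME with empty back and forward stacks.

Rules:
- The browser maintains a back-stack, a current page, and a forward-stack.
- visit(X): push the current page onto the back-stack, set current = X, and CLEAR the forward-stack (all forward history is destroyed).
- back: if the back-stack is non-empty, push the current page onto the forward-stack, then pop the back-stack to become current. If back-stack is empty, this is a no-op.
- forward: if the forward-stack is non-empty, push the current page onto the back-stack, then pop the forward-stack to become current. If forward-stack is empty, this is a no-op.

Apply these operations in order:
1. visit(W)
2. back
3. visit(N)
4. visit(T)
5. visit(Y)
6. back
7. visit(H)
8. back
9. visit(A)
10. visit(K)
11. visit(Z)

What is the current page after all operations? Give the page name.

Answer: Z

Derivation:
After 1 (visit(W)): cur=W back=1 fwd=0
After 2 (back): cur=HOME back=0 fwd=1
After 3 (visit(N)): cur=N back=1 fwd=0
After 4 (visit(T)): cur=T back=2 fwd=0
After 5 (visit(Y)): cur=Y back=3 fwd=0
After 6 (back): cur=T back=2 fwd=1
After 7 (visit(H)): cur=H back=3 fwd=0
After 8 (back): cur=T back=2 fwd=1
After 9 (visit(A)): cur=A back=3 fwd=0
After 10 (visit(K)): cur=K back=4 fwd=0
After 11 (visit(Z)): cur=Z back=5 fwd=0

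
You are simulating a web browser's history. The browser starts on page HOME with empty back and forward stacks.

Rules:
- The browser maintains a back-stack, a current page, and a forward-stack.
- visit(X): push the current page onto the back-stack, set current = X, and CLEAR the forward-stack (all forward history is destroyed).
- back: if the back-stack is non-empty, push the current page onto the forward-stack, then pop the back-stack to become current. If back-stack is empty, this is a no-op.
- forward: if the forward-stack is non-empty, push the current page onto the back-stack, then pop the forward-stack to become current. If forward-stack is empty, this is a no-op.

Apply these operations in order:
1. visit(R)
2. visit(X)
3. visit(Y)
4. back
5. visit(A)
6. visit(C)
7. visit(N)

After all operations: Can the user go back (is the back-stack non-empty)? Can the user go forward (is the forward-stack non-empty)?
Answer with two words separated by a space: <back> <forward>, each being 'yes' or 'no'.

After 1 (visit(R)): cur=R back=1 fwd=0
After 2 (visit(X)): cur=X back=2 fwd=0
After 3 (visit(Y)): cur=Y back=3 fwd=0
After 4 (back): cur=X back=2 fwd=1
After 5 (visit(A)): cur=A back=3 fwd=0
After 6 (visit(C)): cur=C back=4 fwd=0
After 7 (visit(N)): cur=N back=5 fwd=0

Answer: yes no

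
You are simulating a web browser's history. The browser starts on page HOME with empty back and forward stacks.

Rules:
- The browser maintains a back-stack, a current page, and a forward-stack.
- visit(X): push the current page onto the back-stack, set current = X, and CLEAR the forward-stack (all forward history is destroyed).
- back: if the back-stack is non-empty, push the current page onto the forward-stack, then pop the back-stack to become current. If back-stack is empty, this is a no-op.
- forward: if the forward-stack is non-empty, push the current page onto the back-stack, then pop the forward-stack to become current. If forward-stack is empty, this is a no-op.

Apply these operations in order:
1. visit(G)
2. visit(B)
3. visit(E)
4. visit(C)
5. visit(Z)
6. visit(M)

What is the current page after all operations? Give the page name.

After 1 (visit(G)): cur=G back=1 fwd=0
After 2 (visit(B)): cur=B back=2 fwd=0
After 3 (visit(E)): cur=E back=3 fwd=0
After 4 (visit(C)): cur=C back=4 fwd=0
After 5 (visit(Z)): cur=Z back=5 fwd=0
After 6 (visit(M)): cur=M back=6 fwd=0

Answer: M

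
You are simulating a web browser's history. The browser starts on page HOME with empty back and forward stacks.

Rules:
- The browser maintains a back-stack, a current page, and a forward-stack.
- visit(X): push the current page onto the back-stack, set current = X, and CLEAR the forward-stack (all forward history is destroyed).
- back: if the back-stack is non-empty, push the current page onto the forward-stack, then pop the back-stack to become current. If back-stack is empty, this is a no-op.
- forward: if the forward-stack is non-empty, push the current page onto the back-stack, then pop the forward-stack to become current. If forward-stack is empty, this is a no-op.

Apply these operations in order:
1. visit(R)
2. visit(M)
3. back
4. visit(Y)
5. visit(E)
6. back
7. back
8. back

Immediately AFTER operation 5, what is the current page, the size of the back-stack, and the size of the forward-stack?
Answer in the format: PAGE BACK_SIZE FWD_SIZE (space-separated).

After 1 (visit(R)): cur=R back=1 fwd=0
After 2 (visit(M)): cur=M back=2 fwd=0
After 3 (back): cur=R back=1 fwd=1
After 4 (visit(Y)): cur=Y back=2 fwd=0
After 5 (visit(E)): cur=E back=3 fwd=0

E 3 0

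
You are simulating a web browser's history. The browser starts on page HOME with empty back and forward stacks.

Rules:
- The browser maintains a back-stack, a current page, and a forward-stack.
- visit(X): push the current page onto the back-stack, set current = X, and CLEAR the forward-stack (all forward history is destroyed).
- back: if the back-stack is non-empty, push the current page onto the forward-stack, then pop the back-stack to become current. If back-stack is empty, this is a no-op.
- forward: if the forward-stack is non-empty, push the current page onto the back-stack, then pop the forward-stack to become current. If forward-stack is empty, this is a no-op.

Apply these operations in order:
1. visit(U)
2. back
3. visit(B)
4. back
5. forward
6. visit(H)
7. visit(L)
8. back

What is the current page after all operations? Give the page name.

After 1 (visit(U)): cur=U back=1 fwd=0
After 2 (back): cur=HOME back=0 fwd=1
After 3 (visit(B)): cur=B back=1 fwd=0
After 4 (back): cur=HOME back=0 fwd=1
After 5 (forward): cur=B back=1 fwd=0
After 6 (visit(H)): cur=H back=2 fwd=0
After 7 (visit(L)): cur=L back=3 fwd=0
After 8 (back): cur=H back=2 fwd=1

Answer: H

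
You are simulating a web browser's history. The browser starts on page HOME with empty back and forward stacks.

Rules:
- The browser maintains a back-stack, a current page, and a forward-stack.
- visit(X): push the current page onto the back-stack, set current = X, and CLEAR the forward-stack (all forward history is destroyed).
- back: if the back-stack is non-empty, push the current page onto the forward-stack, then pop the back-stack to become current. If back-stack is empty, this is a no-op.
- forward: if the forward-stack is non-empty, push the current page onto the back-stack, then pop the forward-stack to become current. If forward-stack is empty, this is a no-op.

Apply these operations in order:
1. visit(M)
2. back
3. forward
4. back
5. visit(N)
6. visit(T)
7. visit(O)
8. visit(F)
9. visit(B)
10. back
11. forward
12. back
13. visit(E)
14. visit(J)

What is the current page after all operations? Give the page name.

Answer: J

Derivation:
After 1 (visit(M)): cur=M back=1 fwd=0
After 2 (back): cur=HOME back=0 fwd=1
After 3 (forward): cur=M back=1 fwd=0
After 4 (back): cur=HOME back=0 fwd=1
After 5 (visit(N)): cur=N back=1 fwd=0
After 6 (visit(T)): cur=T back=2 fwd=0
After 7 (visit(O)): cur=O back=3 fwd=0
After 8 (visit(F)): cur=F back=4 fwd=0
After 9 (visit(B)): cur=B back=5 fwd=0
After 10 (back): cur=F back=4 fwd=1
After 11 (forward): cur=B back=5 fwd=0
After 12 (back): cur=F back=4 fwd=1
After 13 (visit(E)): cur=E back=5 fwd=0
After 14 (visit(J)): cur=J back=6 fwd=0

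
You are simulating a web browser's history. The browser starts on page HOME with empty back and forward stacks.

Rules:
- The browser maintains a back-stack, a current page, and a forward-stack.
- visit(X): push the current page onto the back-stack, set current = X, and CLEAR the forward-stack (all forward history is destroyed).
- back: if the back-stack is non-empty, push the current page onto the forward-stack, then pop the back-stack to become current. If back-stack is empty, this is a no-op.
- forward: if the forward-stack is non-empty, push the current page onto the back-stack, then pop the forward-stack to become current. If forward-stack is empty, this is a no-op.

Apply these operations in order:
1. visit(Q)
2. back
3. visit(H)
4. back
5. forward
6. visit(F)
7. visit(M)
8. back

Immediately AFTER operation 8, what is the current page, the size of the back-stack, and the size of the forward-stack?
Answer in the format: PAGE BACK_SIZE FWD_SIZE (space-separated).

After 1 (visit(Q)): cur=Q back=1 fwd=0
After 2 (back): cur=HOME back=0 fwd=1
After 3 (visit(H)): cur=H back=1 fwd=0
After 4 (back): cur=HOME back=0 fwd=1
After 5 (forward): cur=H back=1 fwd=0
After 6 (visit(F)): cur=F back=2 fwd=0
After 7 (visit(M)): cur=M back=3 fwd=0
After 8 (back): cur=F back=2 fwd=1

F 2 1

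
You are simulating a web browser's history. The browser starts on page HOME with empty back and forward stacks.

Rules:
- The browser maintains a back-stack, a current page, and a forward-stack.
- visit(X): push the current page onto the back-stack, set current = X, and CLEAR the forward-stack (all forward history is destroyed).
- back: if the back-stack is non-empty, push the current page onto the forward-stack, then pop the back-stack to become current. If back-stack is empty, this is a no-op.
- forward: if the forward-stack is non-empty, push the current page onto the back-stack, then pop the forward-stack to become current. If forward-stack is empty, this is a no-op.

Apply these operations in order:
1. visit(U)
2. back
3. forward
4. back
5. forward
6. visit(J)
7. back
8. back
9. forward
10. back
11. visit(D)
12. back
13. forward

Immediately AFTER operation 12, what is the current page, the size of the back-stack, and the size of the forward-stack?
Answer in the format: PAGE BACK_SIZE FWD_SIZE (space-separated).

After 1 (visit(U)): cur=U back=1 fwd=0
After 2 (back): cur=HOME back=0 fwd=1
After 3 (forward): cur=U back=1 fwd=0
After 4 (back): cur=HOME back=0 fwd=1
After 5 (forward): cur=U back=1 fwd=0
After 6 (visit(J)): cur=J back=2 fwd=0
After 7 (back): cur=U back=1 fwd=1
After 8 (back): cur=HOME back=0 fwd=2
After 9 (forward): cur=U back=1 fwd=1
After 10 (back): cur=HOME back=0 fwd=2
After 11 (visit(D)): cur=D back=1 fwd=0
After 12 (back): cur=HOME back=0 fwd=1

HOME 0 1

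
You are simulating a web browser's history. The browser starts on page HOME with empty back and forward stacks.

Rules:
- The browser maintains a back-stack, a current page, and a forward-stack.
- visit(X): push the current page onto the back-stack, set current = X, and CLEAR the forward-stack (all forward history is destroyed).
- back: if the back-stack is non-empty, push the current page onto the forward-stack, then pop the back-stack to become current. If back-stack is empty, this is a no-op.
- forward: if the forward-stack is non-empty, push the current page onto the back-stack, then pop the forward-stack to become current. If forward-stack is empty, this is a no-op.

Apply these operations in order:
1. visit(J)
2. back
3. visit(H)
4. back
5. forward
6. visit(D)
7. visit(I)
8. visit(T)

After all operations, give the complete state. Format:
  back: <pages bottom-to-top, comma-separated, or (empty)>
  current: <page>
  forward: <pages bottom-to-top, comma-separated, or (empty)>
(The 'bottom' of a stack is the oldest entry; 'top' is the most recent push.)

After 1 (visit(J)): cur=J back=1 fwd=0
After 2 (back): cur=HOME back=0 fwd=1
After 3 (visit(H)): cur=H back=1 fwd=0
After 4 (back): cur=HOME back=0 fwd=1
After 5 (forward): cur=H back=1 fwd=0
After 6 (visit(D)): cur=D back=2 fwd=0
After 7 (visit(I)): cur=I back=3 fwd=0
After 8 (visit(T)): cur=T back=4 fwd=0

Answer: back: HOME,H,D,I
current: T
forward: (empty)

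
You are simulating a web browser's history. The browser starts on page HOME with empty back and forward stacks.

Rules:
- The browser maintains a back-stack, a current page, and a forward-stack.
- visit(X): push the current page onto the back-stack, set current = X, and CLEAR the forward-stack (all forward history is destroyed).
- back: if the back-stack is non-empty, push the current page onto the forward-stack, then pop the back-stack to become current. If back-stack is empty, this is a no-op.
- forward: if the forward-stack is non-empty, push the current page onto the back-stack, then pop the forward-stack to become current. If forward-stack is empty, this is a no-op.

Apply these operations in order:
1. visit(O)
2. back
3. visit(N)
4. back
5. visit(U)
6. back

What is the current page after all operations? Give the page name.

After 1 (visit(O)): cur=O back=1 fwd=0
After 2 (back): cur=HOME back=0 fwd=1
After 3 (visit(N)): cur=N back=1 fwd=0
After 4 (back): cur=HOME back=0 fwd=1
After 5 (visit(U)): cur=U back=1 fwd=0
After 6 (back): cur=HOME back=0 fwd=1

Answer: HOME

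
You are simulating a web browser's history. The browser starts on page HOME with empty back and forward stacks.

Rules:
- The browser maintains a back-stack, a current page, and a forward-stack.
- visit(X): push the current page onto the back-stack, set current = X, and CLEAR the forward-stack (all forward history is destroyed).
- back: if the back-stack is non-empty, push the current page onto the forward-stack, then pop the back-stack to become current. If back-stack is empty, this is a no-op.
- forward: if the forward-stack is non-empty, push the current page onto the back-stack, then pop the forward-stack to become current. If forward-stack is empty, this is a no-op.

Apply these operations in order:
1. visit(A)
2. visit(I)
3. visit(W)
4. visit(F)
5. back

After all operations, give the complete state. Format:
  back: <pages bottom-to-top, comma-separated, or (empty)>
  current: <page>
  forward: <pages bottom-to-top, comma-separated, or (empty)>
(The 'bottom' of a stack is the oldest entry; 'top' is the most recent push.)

After 1 (visit(A)): cur=A back=1 fwd=0
After 2 (visit(I)): cur=I back=2 fwd=0
After 3 (visit(W)): cur=W back=3 fwd=0
After 4 (visit(F)): cur=F back=4 fwd=0
After 5 (back): cur=W back=3 fwd=1

Answer: back: HOME,A,I
current: W
forward: F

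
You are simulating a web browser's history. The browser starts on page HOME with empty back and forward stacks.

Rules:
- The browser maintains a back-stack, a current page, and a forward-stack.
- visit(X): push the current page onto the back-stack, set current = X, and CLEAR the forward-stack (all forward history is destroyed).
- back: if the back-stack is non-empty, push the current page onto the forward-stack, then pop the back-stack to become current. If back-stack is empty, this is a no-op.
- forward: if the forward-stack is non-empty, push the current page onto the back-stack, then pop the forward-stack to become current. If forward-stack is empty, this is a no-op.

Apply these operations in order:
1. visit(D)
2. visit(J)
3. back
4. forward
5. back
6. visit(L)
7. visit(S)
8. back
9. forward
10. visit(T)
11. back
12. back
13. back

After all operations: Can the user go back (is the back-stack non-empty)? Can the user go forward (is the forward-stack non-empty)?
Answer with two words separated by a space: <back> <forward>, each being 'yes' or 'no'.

After 1 (visit(D)): cur=D back=1 fwd=0
After 2 (visit(J)): cur=J back=2 fwd=0
After 3 (back): cur=D back=1 fwd=1
After 4 (forward): cur=J back=2 fwd=0
After 5 (back): cur=D back=1 fwd=1
After 6 (visit(L)): cur=L back=2 fwd=0
After 7 (visit(S)): cur=S back=3 fwd=0
After 8 (back): cur=L back=2 fwd=1
After 9 (forward): cur=S back=3 fwd=0
After 10 (visit(T)): cur=T back=4 fwd=0
After 11 (back): cur=S back=3 fwd=1
After 12 (back): cur=L back=2 fwd=2
After 13 (back): cur=D back=1 fwd=3

Answer: yes yes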